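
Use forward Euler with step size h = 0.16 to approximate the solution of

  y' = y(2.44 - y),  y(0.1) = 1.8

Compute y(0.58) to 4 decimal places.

2.2349

Euler: y_{n+1} = y_n + h·f(s_n, y_n).
s=0.100000, y=1.800000: f=1.152000 → y ← 1.800000 + 0.16·1.152000 = 1.984320
s=0.260000, y=1.984320: f=0.904215 → y ← 1.984320 + 0.16·0.904215 = 2.128994
s=0.420000, y=2.128994: f=0.662129 → y ← 2.128994 + 0.16·0.662129 = 2.234935
y(0.58) ≈ 2.2349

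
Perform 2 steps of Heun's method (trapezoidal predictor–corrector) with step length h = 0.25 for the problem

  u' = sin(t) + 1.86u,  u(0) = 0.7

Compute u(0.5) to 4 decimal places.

1.8862

Heun: k1 = f(t_n, u_n); k2 = f(t_n + h, u_n + h·k1); u_{n+1} = u_n + (h/2)·(k1 + k2).
t=0.000000, u=0.700000:
  k1 = f(0.000000, 0.700000) = 1.302000
  k2 = f(0.250000, 1.025500) = 2.154834
  u ← 0.700000 + (0.25/2)·(1.302000 + 2.154834) = 1.132104
t=0.250000, u=1.132104:
  k1 = f(0.250000, 1.132104) = 2.353118
  k2 = f(0.500000, 1.720384) = 3.679339
  u ← 1.132104 + (0.25/2)·(2.353118 + 3.679339) = 1.886161
u(0.5) ≈ 1.8862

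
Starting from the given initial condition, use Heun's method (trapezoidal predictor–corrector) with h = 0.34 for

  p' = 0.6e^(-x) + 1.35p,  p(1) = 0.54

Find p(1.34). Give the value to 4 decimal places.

0.9262

Heun: k1 = f(x_n, p_n); k2 = f(x_n + h, p_n + h·k1); p_{n+1} = p_n + (h/2)·(k1 + k2).
x=1.000000, p=0.540000:
  k1 = f(1.000000, 0.540000) = 0.949728
  k2 = f(1.340000, 0.862907) = 1.322032
  p ← 0.540000 + (0.34/2)·(0.949728 + 1.322032) = 0.926199
p(1.34) ≈ 0.9262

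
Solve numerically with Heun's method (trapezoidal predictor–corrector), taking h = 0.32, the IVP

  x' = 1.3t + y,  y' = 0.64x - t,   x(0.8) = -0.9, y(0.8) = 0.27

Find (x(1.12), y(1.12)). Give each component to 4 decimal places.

Heun on (x,y): k1 = f(t_n, state_n); k2 = f(t_n + h, state_n + h·k1); state_{n+1} = state_n + (h/2)·(k1 + k2).
0.800000: (-0.900000, 0.270000)
  k1 = (1.310000, -1.376000)
  predictor → (-0.480800, -0.170320)
  k2 = (1.285680, -1.427712)
  → (-0.484691, -0.178594)
(x(1.12), y(1.12)) ≈ (-0.4847, -0.1786)

-0.4847, -0.1786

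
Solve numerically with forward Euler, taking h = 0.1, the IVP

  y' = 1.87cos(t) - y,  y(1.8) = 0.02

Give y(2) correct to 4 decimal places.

Euler: y_{n+1} = y_n + h·f(t_n, y_n).
t=1.800000, y=0.020000: f=-0.444868 → y ← 0.020000 + 0.1·(-0.444868) = -0.024487
t=1.900000, y=-0.024487: f=-0.580065 → y ← -0.024487 + 0.1·(-0.580065) = -0.082493
y(2) ≈ -0.0825

-0.0825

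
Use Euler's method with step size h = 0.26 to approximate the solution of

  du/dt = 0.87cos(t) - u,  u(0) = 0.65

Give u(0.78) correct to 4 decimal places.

Euler: u_{n+1} = u_n + h·f(t_n, u_n).
t=0.000000, u=0.650000: f=0.220000 → u ← 0.650000 + 0.26·0.220000 = 0.707200
t=0.260000, u=0.707200: f=0.133559 → u ← 0.707200 + 0.26·0.133559 = 0.741925
t=0.520000, u=0.741925: f=0.013077 → u ← 0.741925 + 0.26·0.013077 = 0.745326
u(0.78) ≈ 0.7453

0.7453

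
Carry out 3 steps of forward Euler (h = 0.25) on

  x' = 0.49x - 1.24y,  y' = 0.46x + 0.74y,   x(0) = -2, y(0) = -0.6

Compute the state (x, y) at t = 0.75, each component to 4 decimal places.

-1.8478, -1.8342

Euler on (x,y): x_{n+1} = x_n + h·x', y_{n+1} = y_n + h·y'.
0.000000: (-2.000000, -0.600000); f=(-0.236000, -1.364000) → (-2.059000, -0.941000)
0.250000: (-2.059000, -0.941000); f=(0.157930, -1.643480) → (-2.019518, -1.351870)
0.500000: (-2.019518, -1.351870); f=(0.686755, -1.929362) → (-1.847829, -1.834210)
(x(0.75), y(0.75)) ≈ (-1.8478, -1.8342)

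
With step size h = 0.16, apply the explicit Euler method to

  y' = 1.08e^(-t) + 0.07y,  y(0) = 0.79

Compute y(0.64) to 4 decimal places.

1.3890

Euler: y_{n+1} = y_n + h·f(t_n, y_n).
t=0.000000, y=0.790000: f=1.135300 → y ← 0.790000 + 0.16·1.135300 = 0.971648
t=0.160000, y=0.971648: f=0.988331 → y ← 0.971648 + 0.16·0.988331 = 1.129781
t=0.320000, y=1.129781: f=0.863326 → y ← 1.129781 + 0.16·0.863326 = 1.267913
t=0.480000, y=1.267913: f=0.757040 → y ← 1.267913 + 0.16·0.757040 = 1.389039
y(0.64) ≈ 1.3890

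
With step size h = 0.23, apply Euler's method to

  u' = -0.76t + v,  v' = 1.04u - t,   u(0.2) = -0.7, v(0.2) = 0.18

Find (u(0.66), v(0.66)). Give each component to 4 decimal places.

Euler on (u,v): u_{n+1} = u_n + h·u', v_{n+1} = v_n + h·v'.
0.200000: (-0.700000, 0.180000); f=(0.028000, -0.928000) → (-0.693560, -0.033440)
0.430000: (-0.693560, -0.033440); f=(-0.360240, -1.151302) → (-0.776415, -0.298240)
(u(0.66), v(0.66)) ≈ (-0.7764, -0.2982)

-0.7764, -0.2982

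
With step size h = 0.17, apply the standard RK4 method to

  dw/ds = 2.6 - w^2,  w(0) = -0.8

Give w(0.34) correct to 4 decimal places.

0.0065

RK4: k1 = f(s_n, w_n); k2 = f(s_n + h/2, w_n + (h/2)·k1); k3 = f(s_n + h/2, w_n + (h/2)·k2); k4 = f(s_n + h, w_n + h·k3); w_{n+1} = w_n + (h/6)·(k1 + 2k2 + 2k3 + k4).
s=0.000000, w=-0.800000:
  k1 = f(0.000000, -0.800000) = 1.960000
  k2 = f(0.085000, -0.633400) = 2.198804
  k3 = f(0.085000, -0.613102) = 2.224106
  k4 = f(0.170000, -0.421902) = 2.421999
  w ← -0.800000 + (0.17/6)·(k1 + 2k2 + 2k3 + k4) = -0.425212
s=0.170000, w=-0.425212:
  k1 = f(0.170000, -0.425212) = 2.419195
  k2 = f(0.255000, -0.219580) = 2.551785
  k3 = f(0.255000, -0.208310) = 2.556607
  k4 = f(0.340000, 0.009411) = 2.599911
  w ← -0.425212 + (0.17/6)·(k1 + 2k2 + 2k3 + k4) = 0.006472
w(0.34) ≈ 0.0065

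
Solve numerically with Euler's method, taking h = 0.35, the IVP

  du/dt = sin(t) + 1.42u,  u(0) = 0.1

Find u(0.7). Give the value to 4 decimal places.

Euler: u_{n+1} = u_n + h·f(t_n, u_n).
t=0.000000, u=0.100000: f=0.142000 → u ← 0.100000 + 0.35·0.142000 = 0.149700
t=0.350000, u=0.149700: f=0.555472 → u ← 0.149700 + 0.35·0.555472 = 0.344115
u(0.7) ≈ 0.3441

0.3441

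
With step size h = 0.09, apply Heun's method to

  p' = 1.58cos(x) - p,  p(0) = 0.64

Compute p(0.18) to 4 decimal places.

Heun: k1 = f(x_n, p_n); k2 = f(x_n + h, p_n + h·k1); p_{n+1} = p_n + (h/2)·(k1 + k2).
x=0.000000, p=0.640000:
  k1 = f(0.000000, 0.640000) = 0.940000
  k2 = f(0.090000, 0.724600) = 0.849005
  p ← 0.640000 + (0.09/2)·(0.940000 + 0.849005) = 0.720505
x=0.090000, p=0.720505:
  k1 = f(0.090000, 0.720505) = 0.853100
  k2 = f(0.180000, 0.797284) = 0.757189
  p ← 0.720505 + (0.09/2)·(0.853100 + 0.757189) = 0.792968
p(0.18) ≈ 0.7930

0.7930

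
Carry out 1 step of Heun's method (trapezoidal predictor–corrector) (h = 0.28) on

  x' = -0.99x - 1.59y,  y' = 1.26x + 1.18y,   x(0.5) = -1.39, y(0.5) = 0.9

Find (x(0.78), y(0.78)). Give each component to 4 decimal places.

Heun on (x,y): k1 = f(t_n, state_n); k2 = f(t_n + h, state_n + h·k1); state_{n+1} = state_n + (h/2)·(k1 + k2).
0.500000: (-1.390000, 0.900000)
  k1 = (-0.054900, -0.689400)
  predictor → (-1.405372, 0.706968)
  k2 = (0.267239, -0.936546)
  → (-1.360273, 0.672367)
(x(0.78), y(0.78)) ≈ (-1.3603, 0.6724)

-1.3603, 0.6724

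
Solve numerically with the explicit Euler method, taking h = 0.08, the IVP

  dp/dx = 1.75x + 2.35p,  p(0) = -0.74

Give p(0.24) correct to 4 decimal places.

-1.2050

Euler: p_{n+1} = p_n + h·f(x_n, p_n).
x=0.000000, p=-0.740000: f=-1.739000 → p ← -0.740000 + 0.08·(-1.739000) = -0.879120
x=0.080000, p=-0.879120: f=-1.925932 → p ← -0.879120 + 0.08·(-1.925932) = -1.033195
x=0.160000, p=-1.033195: f=-2.148007 → p ← -1.033195 + 0.08·(-2.148007) = -1.205035
p(0.24) ≈ -1.2050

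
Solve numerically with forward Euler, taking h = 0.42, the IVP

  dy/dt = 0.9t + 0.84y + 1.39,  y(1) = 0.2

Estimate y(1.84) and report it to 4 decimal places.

Euler: y_{n+1} = y_n + h·f(t_n, y_n).
t=1.000000, y=0.200000: f=2.458000 → y ← 0.200000 + 0.42·2.458000 = 1.232360
t=1.420000, y=1.232360: f=3.703182 → y ← 1.232360 + 0.42·3.703182 = 2.787697
y(1.84) ≈ 2.7877

2.7877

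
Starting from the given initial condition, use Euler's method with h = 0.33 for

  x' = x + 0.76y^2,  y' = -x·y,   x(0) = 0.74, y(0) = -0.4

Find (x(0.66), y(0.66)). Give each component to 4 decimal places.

1.3853, -0.2001

Euler on (x,y): x_{n+1} = x_n + h·x', y_{n+1} = y_n + h·y'.
0.000000: (0.740000, -0.400000); f=(0.861600, 0.296000) → (1.024328, -0.302320)
0.330000: (1.024328, -0.302320); f=(1.093790, 0.309675) → (1.385279, -0.200127)
(x(0.66), y(0.66)) ≈ (1.3853, -0.2001)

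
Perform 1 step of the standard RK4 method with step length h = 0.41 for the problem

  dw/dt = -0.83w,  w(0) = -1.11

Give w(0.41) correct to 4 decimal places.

RK4: k1 = f(t_n, w_n); k2 = f(t_n + h/2, w_n + (h/2)·k1); k3 = f(t_n + h/2, w_n + (h/2)·k2); k4 = f(t_n + h, w_n + h·k3); w_{n+1} = w_n + (h/6)·(k1 + 2k2 + 2k3 + k4).
t=0.000000, w=-1.110000:
  k1 = f(0.000000, -1.110000) = 0.921300
  k2 = f(0.205000, -0.921134) = 0.764541
  k3 = f(0.205000, -0.953269) = 0.791213
  k4 = f(0.410000, -0.785603) = 0.652050
  w ← -1.110000 + (0.41/6)·(k1 + 2k2 + 2k3 + k4) = -0.789868
w(0.41) ≈ -0.7899

-0.7899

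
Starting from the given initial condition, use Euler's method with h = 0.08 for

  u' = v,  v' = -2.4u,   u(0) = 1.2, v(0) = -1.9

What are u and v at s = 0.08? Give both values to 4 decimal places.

Euler on (u,v): u_{n+1} = u_n + h·u', v_{n+1} = v_n + h·v'.
0.000000: (1.200000, -1.900000); f=(-1.900000, -2.880000) → (1.048000, -2.130400)
(u(0.08), v(0.08)) ≈ (1.0480, -2.1304)

1.0480, -2.1304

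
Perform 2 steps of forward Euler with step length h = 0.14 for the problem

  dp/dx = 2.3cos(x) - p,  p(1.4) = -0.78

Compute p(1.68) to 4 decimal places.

Euler: p_{n+1} = p_n + h·f(x_n, p_n).
x=1.400000, p=-0.780000: f=1.170924 → p ← -0.780000 + 0.14·1.170924 = -0.616071
x=1.540000, p=-0.616071: f=0.686891 → p ← -0.616071 + 0.14·0.686891 = -0.519906
p(1.68) ≈ -0.5199

-0.5199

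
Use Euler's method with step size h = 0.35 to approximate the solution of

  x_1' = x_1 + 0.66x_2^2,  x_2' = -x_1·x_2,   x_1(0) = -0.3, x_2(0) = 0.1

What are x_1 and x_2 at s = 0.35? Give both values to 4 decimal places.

-0.4027, 0.1105

Euler on (x_1,x_2): x_1_{n+1} = x_1_n + h·x_1', x_2_{n+1} = x_2_n + h·x_2'.
0.000000: (-0.300000, 0.100000); f=(-0.293400, 0.030000) → (-0.402690, 0.110500)
(x_1(0.35), x_2(0.35)) ≈ (-0.4027, 0.1105)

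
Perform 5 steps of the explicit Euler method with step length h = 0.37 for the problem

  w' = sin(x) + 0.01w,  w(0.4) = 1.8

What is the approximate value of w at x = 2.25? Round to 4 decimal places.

3.3020

Euler: w_{n+1} = w_n + h·f(x_n, w_n).
x=0.400000, w=1.800000: f=0.407418 → w ← 1.800000 + 0.37·0.407418 = 1.950745
x=0.770000, w=1.950745: f=0.715643 → w ← 1.950745 + 0.37·0.715643 = 2.215533
x=1.140000, w=2.215533: f=0.930789 → w ← 2.215533 + 0.37·0.930789 = 2.559924
x=1.510000, w=2.559924: f=1.023752 → w ← 2.559924 + 0.37·1.023752 = 2.938713
x=1.880000, w=2.938713: f=0.981963 → w ← 2.938713 + 0.37·0.981963 = 3.302039
w(2.25) ≈ 3.3020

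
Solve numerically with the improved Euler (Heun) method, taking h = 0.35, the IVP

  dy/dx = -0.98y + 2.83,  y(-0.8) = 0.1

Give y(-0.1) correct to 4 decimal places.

1.4593

Heun: k1 = f(x_n, y_n); k2 = f(x_n + h, y_n + h·k1); y_{n+1} = y_n + (h/2)·(k1 + k2).
x=-0.800000, y=0.100000:
  k1 = f(-0.800000, 0.100000) = 2.732000
  k2 = f(-0.450000, 1.056200) = 1.794924
  y ← 0.100000 + (0.35/2)·(2.732000 + 1.794924) = 0.892212
x=-0.450000, y=0.892212:
  k1 = f(-0.450000, 0.892212) = 1.955633
  k2 = f(-0.100000, 1.576683) = 1.284851
  y ← 0.892212 + (0.35/2)·(1.955633 + 1.284851) = 1.459296
y(-0.1) ≈ 1.4593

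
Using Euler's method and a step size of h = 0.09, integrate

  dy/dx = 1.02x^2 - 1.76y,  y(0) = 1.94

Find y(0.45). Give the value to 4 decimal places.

0.8392

Euler: y_{n+1} = y_n + h·f(x_n, y_n).
x=0.000000, y=1.940000: f=-3.414400 → y ← 1.940000 + 0.09·(-3.414400) = 1.632704
x=0.090000, y=1.632704: f=-2.865297 → y ← 1.632704 + 0.09·(-2.865297) = 1.374827
x=0.180000, y=1.374827: f=-2.386648 → y ← 1.374827 + 0.09·(-2.386648) = 1.160029
x=0.270000, y=1.160029: f=-1.967293 → y ← 1.160029 + 0.09·(-1.967293) = 0.982973
x=0.360000, y=0.982973: f=-1.597840 → y ← 0.982973 + 0.09·(-1.597840) = 0.839167
y(0.45) ≈ 0.8392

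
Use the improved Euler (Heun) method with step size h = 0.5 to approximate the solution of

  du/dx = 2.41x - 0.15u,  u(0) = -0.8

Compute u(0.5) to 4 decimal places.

Heun: k1 = f(x_n, u_n); k2 = f(x_n + h, u_n + h·k1); u_{n+1} = u_n + (h/2)·(k1 + k2).
x=0.000000, u=-0.800000:
  k1 = f(0.000000, -0.800000) = 0.120000
  k2 = f(0.500000, -0.740000) = 1.316000
  u ← -0.800000 + (0.5/2)·(0.120000 + 1.316000) = -0.441000
u(0.5) ≈ -0.4410

-0.4410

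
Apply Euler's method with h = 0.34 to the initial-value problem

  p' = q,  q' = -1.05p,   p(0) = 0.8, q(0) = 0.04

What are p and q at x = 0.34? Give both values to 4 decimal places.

0.8136, -0.2456

Euler on (p,q): p_{n+1} = p_n + h·p', q_{n+1} = q_n + h·q'.
0.000000: (0.800000, 0.040000); f=(0.040000, -0.840000) → (0.813600, -0.245600)
(p(0.34), q(0.34)) ≈ (0.8136, -0.2456)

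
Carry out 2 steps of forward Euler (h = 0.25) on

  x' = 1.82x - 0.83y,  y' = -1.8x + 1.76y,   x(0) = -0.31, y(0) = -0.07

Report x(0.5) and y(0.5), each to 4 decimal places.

Euler on (x,y): x_{n+1} = x_n + h·x', y_{n+1} = y_n + h·y'.
0.000000: (-0.310000, -0.070000); f=(-0.506100, 0.434800) → (-0.436525, 0.038700)
0.250000: (-0.436525, 0.038700); f=(-0.826596, 0.853857) → (-0.643174, 0.252164)
(x(0.5), y(0.5)) ≈ (-0.6432, 0.2522)

-0.6432, 0.2522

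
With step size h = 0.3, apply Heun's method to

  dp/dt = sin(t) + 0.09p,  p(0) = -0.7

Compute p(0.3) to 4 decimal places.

Heun: k1 = f(t_n, p_n); k2 = f(t_n + h, p_n + h·k1); p_{n+1} = p_n + (h/2)·(k1 + k2).
t=0.000000, p=-0.700000:
  k1 = f(0.000000, -0.700000) = -0.063000
  k2 = f(0.300000, -0.718900) = 0.230819
  p ← -0.700000 + (0.3/2)·(-0.063000 + 0.230819) = -0.674827
p(0.3) ≈ -0.6748

-0.6748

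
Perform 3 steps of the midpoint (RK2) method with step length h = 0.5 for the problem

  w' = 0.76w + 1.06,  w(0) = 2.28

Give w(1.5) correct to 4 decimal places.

9.8592

Midpoint: k1 = f(t_n, w_n); k2 = f(t_n + h/2, w_n + (h/2)·k1); w_{n+1} = w_n + h·k2.
t=0.000000, w=2.280000:
  k1 = f(0.000000, 2.280000) = 2.792800
  k2 = f(0.250000, 2.978200) = 3.323432
  w ← 2.280000 + 0.5·3.323432 = 3.941716
t=0.500000, w=3.941716:
  k1 = f(0.500000, 3.941716) = 4.055704
  k2 = f(0.750000, 4.955642) = 4.826288
  w ← 3.941716 + 0.5·4.826288 = 6.354860
t=1.000000, w=6.354860:
  k1 = f(1.000000, 6.354860) = 5.889694
  k2 = f(1.250000, 7.827283) = 7.008735
  w ← 6.354860 + 0.5·7.008735 = 9.859228
w(1.5) ≈ 9.8592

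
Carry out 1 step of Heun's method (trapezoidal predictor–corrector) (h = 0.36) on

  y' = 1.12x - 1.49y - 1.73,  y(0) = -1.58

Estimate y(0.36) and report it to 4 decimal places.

Heun: k1 = f(x_n, y_n); k2 = f(x_n + h, y_n + h·k1); y_{n+1} = y_n + (h/2)·(k1 + k2).
x=0.000000, y=-1.580000:
  k1 = f(0.000000, -1.580000) = 0.624200
  k2 = f(0.360000, -1.355288) = 0.692579
  y ← -1.580000 + (0.36/2)·(0.624200 + 0.692579) = -1.342980
y(0.36) ≈ -1.3430

-1.3430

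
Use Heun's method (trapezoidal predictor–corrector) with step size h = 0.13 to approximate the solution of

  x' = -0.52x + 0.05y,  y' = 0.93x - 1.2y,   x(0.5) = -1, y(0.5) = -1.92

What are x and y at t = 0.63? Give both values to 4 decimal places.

Heun on (x,y): k1 = f(t_n, state_n); k2 = f(t_n + h, state_n + h·k1); state_{n+1} = state_n + (h/2)·(k1 + k2).
0.500000: (-1.000000, -1.920000)
  k1 = (0.424000, 1.374000)
  predictor → (-0.944880, -1.741380)
  k2 = (0.404269, 1.210918)
  → (-0.946163, -1.751980)
(x(0.63), y(0.63)) ≈ (-0.9462, -1.7520)

-0.9462, -1.7520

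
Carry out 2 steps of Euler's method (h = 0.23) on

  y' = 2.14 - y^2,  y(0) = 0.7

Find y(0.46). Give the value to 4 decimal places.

1.3037

Euler: y_{n+1} = y_n + h·f(s_n, y_n).
s=0.000000, y=0.700000: f=1.650000 → y ← 0.700000 + 0.23·1.650000 = 1.079500
s=0.230000, y=1.079500: f=0.974680 → y ← 1.079500 + 0.23·0.974680 = 1.303676
y(0.46) ≈ 1.3037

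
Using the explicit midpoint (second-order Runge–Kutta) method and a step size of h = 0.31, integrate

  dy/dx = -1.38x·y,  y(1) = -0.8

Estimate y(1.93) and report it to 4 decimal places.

Midpoint: k1 = f(x_n, y_n); k2 = f(x_n + h/2, y_n + (h/2)·k1); y_{n+1} = y_n + h·k2.
x=1.000000, y=-0.800000:
  k1 = f(1.000000, -0.800000) = 1.104000
  k2 = f(1.155000, -0.628880) = 1.002372
  y ← -0.800000 + 0.31·1.002372 = -0.489265
x=1.310000, y=-0.489265:
  k1 = f(1.310000, -0.489265) = 0.884493
  k2 = f(1.465000, -0.352168) = 0.711979
  y ← -0.489265 + 0.31·0.711979 = -0.268551
x=1.620000, y=-0.268551:
  k1 = f(1.620000, -0.268551) = 0.600373
  k2 = f(1.775000, -0.175493) = 0.429871
  y ← -0.268551 + 0.31·0.429871 = -0.135291
y(1.93) ≈ -0.1353

-0.1353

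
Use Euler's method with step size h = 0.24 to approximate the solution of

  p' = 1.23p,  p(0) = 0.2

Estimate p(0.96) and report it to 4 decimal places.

Euler: p_{n+1} = p_n + h·f(t_n, p_n).
t=0.000000, p=0.200000: f=0.246000 → p ← 0.200000 + 0.24·0.246000 = 0.259040
t=0.240000, p=0.259040: f=0.318619 → p ← 0.259040 + 0.24·0.318619 = 0.335509
t=0.480000, p=0.335509: f=0.412676 → p ← 0.335509 + 0.24·0.412676 = 0.434551
t=0.720000, p=0.434551: f=0.534497 → p ← 0.434551 + 0.24·0.534497 = 0.562830
p(0.96) ≈ 0.5628

0.5628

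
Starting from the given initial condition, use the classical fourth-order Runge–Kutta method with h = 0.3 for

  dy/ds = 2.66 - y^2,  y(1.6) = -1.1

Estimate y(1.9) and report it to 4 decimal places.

-0.5199

RK4: k1 = f(s_n, y_n); k2 = f(s_n + h/2, y_n + (h/2)·k1); k3 = f(s_n + h/2, y_n + (h/2)·k2); k4 = f(s_n + h, y_n + h·k3); y_{n+1} = y_n + (h/6)·(k1 + 2k2 + 2k3 + k4).
s=1.600000, y=-1.100000:
  k1 = f(1.600000, -1.100000) = 1.450000
  k2 = f(1.750000, -0.882500) = 1.881194
  k3 = f(1.750000, -0.817821) = 1.991169
  k4 = f(1.900000, -0.502649) = 2.407344
  y ← -1.100000 + (0.3/6)·(k1 + 2k2 + 2k3 + k4) = -0.519897
y(1.9) ≈ -0.5199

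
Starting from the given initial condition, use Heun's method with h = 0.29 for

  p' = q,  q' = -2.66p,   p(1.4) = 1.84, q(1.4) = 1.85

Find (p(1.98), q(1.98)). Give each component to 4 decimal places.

1.9928, -1.4758

Heun on (p,q): k1 = f(t_n, state_n); k2 = f(t_n + h, state_n + h·k1); state_{n+1} = state_n + (h/2)·(k1 + k2).
1.400000: (1.840000, 1.850000)
  k1 = (1.850000, -4.894400)
  predictor → (2.376500, 0.430624)
  k2 = (0.430624, -6.321490)
  → (2.170690, 0.223696)
1.690000: (2.170690, 0.223696)
  k1 = (0.223696, -5.774037)
  predictor → (2.235562, -1.450775)
  k2 = (-1.450775, -5.946596)
  → (1.992764, -1.475796)
(p(1.98), q(1.98)) ≈ (1.9928, -1.4758)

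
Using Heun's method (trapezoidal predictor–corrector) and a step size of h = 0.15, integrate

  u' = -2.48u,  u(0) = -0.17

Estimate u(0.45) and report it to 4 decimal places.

-0.0576

Heun: k1 = f(t_n, u_n); k2 = f(t_n + h, u_n + h·k1); u_{n+1} = u_n + (h/2)·(k1 + k2).
t=0.000000, u=-0.170000:
  k1 = f(0.000000, -0.170000) = 0.421600
  k2 = f(0.150000, -0.106760) = 0.264765
  u ← -0.170000 + (0.15/2)·(0.421600 + 0.264765) = -0.118523
t=0.150000, u=-0.118523:
  k1 = f(0.150000, -0.118523) = 0.293936
  k2 = f(0.300000, -0.074432) = 0.184592
  u ← -0.118523 + (0.15/2)·(0.293936 + 0.184592) = -0.082633
t=0.300000, u=-0.082633:
  k1 = f(0.300000, -0.082633) = 0.204930
  k2 = f(0.450000, -0.051894) = 0.128696
  u ← -0.082633 + (0.15/2)·(0.204930 + 0.128696) = -0.057611
u(0.45) ≈ -0.0576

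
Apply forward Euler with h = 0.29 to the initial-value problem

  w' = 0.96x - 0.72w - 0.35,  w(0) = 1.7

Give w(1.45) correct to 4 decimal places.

0.8473

Euler: w_{n+1} = w_n + h·f(x_n, w_n).
x=0.000000, w=1.700000: f=-1.574000 → w ← 1.700000 + 0.29·(-1.574000) = 1.243540
x=0.290000, w=1.243540: f=-0.966949 → w ← 1.243540 + 0.29·(-0.966949) = 0.963125
x=0.580000, w=0.963125: f=-0.486650 → w ← 0.963125 + 0.29·(-0.486650) = 0.821996
x=0.870000, w=0.821996: f=-0.106637 → w ← 0.821996 + 0.29·(-0.106637) = 0.791072
x=1.160000, w=0.791072: f=0.194028 → w ← 0.791072 + 0.29·0.194028 = 0.847340
w(1.45) ≈ 0.8473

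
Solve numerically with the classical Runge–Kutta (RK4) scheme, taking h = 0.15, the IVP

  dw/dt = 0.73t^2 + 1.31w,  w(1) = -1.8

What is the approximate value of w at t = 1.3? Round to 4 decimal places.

RK4: k1 = f(t_n, w_n); k2 = f(t_n + h/2, w_n + (h/2)·k1); k3 = f(t_n + h/2, w_n + (h/2)·k2); k4 = f(t_n + h, w_n + h·k3); w_{n+1} = w_n + (h/6)·(k1 + 2k2 + 2k3 + k4).
t=1.000000, w=-1.800000:
  k1 = f(1.000000, -1.800000) = -1.628000
  k2 = f(1.075000, -1.922100) = -1.674345
  k3 = f(1.075000, -1.925576) = -1.678898
  k4 = f(1.150000, -2.051835) = -1.722478
  w ← -1.800000 + (0.15/6)·(k1 + 2k2 + 2k3 + k4) = -2.051424
t=1.150000, w=-2.051424:
  k1 = f(1.150000, -2.051424) = -1.721941
  k2 = f(1.225000, -2.180570) = -1.761090
  k3 = f(1.225000, -2.183506) = -1.764936
  k4 = f(1.300000, -2.316165) = -1.800476
  w ← -2.051424 + (0.15/6)·(k1 + 2k2 + 2k3 + k4) = -2.315786
w(1.3) ≈ -2.3158

-2.3158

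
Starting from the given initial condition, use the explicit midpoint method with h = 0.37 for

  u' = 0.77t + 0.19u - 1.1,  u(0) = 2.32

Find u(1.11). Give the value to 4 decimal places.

2.0113

Midpoint: k1 = f(t_n, u_n); k2 = f(t_n + h/2, u_n + (h/2)·k1); u_{n+1} = u_n + h·k2.
t=0.000000, u=2.320000:
  k1 = f(0.000000, 2.320000) = -0.659200
  k2 = f(0.185000, 2.198048) = -0.539921
  u ← 2.320000 + 0.37·(-0.539921) = 2.120229
t=0.370000, u=2.120229:
  k1 = f(0.370000, 2.120229) = -0.412256
  k2 = f(0.555000, 2.043962) = -0.284297
  u ← 2.120229 + 0.37·(-0.284297) = 2.015039
t=0.740000, u=2.015039:
  k1 = f(0.740000, 2.015039) = -0.147343
  k2 = f(0.925000, 1.987781) = -0.010072
  u ← 2.015039 + 0.37·(-0.010072) = 2.011313
u(1.11) ≈ 2.0113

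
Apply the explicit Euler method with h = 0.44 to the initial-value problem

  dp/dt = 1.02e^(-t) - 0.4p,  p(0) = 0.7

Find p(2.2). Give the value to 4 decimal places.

Euler: p_{n+1} = p_n + h·f(t_n, p_n).
t=0.000000, p=0.700000: f=0.740000 → p ← 0.700000 + 0.44·0.740000 = 1.025600
t=0.440000, p=1.025600: f=0.246677 → p ← 1.025600 + 0.44·0.246677 = 1.134138
t=0.880000, p=1.134138: f=-0.030577 → p ← 1.134138 + 0.44·(-0.030577) = 1.120684
t=1.320000, p=1.120684: f=-0.175796 → p ← 1.120684 + 0.44·(-0.175796) = 1.043334
t=1.760000, p=1.043334: f=-0.241848 → p ← 1.043334 + 0.44·(-0.241848) = 0.936921
p(2.2) ≈ 0.9369

0.9369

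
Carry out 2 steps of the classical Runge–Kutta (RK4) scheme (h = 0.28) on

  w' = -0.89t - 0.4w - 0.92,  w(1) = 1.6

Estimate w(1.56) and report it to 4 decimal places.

0.2411

RK4: k1 = f(t_n, w_n); k2 = f(t_n + h/2, w_n + (h/2)·k1); k3 = f(t_n + h/2, w_n + (h/2)·k2); k4 = f(t_n + h, w_n + h·k3); w_{n+1} = w_n + (h/6)·(k1 + 2k2 + 2k3 + k4).
t=1.000000, w=1.600000:
  k1 = f(1.000000, 1.600000) = -2.450000
  k2 = f(1.140000, 1.257000) = -2.437400
  k3 = f(1.140000, 1.258764) = -2.438106
  k4 = f(1.280000, 0.917330) = -2.426132
  w ← 1.600000 + (0.28/6)·(k1 + 2k2 + 2k3 + k4) = 0.917400
t=1.280000, w=0.917400:
  k1 = f(1.280000, 0.917400) = -2.426160
  k2 = f(1.420000, 0.577738) = -2.414895
  k3 = f(1.420000, 0.579315) = -2.415526
  k4 = f(1.560000, 0.241053) = -2.404821
  w ← 0.917400 + (0.28/6)·(k1 + 2k2 + 2k3 + k4) = 0.241115
w(1.56) ≈ 0.2411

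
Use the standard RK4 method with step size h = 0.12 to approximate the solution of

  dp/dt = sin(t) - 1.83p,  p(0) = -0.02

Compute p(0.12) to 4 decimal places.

-0.0094

RK4: k1 = f(t_n, p_n); k2 = f(t_n + h/2, p_n + (h/2)·k1); k3 = f(t_n + h/2, p_n + (h/2)·k2); k4 = f(t_n + h, p_n + h·k3); p_{n+1} = p_n + (h/6)·(k1 + 2k2 + 2k3 + k4).
t=0.000000, p=-0.020000:
  k1 = f(0.000000, -0.020000) = 0.036600
  k2 = f(0.060000, -0.017804) = 0.092545
  k3 = f(0.060000, -0.014447) = 0.086403
  k4 = f(0.120000, -0.009632) = 0.137338
  p ← -0.020000 + (0.12/6)·(k1 + 2k2 + 2k3 + k4) = -0.009363
p(0.12) ≈ -0.0094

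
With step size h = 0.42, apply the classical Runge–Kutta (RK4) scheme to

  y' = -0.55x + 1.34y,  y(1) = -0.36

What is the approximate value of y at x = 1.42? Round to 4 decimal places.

RK4: k1 = f(x_n, y_n); k2 = f(x_n + h/2, y_n + (h/2)·k1); k3 = f(x_n + h/2, y_n + (h/2)·k2); k4 = f(x_n + h, y_n + h·k3); y_{n+1} = y_n + (h/6)·(k1 + 2k2 + 2k3 + k4).
x=1.000000, y=-0.360000:
  k1 = f(1.000000, -0.360000) = -1.032400
  k2 = f(1.210000, -0.576804) = -1.438417
  k3 = f(1.210000, -0.662068) = -1.552671
  k4 = f(1.420000, -1.012122) = -2.137243
  y ← -0.360000 + (0.42/6)·(k1 + 2k2 + 2k3 + k4) = -1.000627
y(1.42) ≈ -1.0006

-1.0006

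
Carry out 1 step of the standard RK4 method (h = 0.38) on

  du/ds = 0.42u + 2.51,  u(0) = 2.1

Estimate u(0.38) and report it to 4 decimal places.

3.4975

RK4: k1 = f(s_n, u_n); k2 = f(s_n + h/2, u_n + (h/2)·k1); k3 = f(s_n + h/2, u_n + (h/2)·k2); k4 = f(s_n + h, u_n + h·k3); u_{n+1} = u_n + (h/6)·(k1 + 2k2 + 2k3 + k4).
s=0.000000, u=2.100000:
  k1 = f(0.000000, 2.100000) = 3.392000
  k2 = f(0.190000, 2.744480) = 3.662682
  k3 = f(0.190000, 2.795910) = 3.684282
  k4 = f(0.380000, 3.500027) = 3.980011
  u ← 2.100000 + (0.38/6)·(k1 + 2k2 + 2k3 + k4) = 3.497509
u(0.38) ≈ 3.4975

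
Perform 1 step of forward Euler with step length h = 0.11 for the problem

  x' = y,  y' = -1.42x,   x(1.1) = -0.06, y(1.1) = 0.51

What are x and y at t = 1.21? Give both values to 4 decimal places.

Euler on (x,y): x_{n+1} = x_n + h·x', y_{n+1} = y_n + h·y'.
1.100000: (-0.060000, 0.510000); f=(0.510000, 0.085200) → (-0.003900, 0.519372)
(x(1.21), y(1.21)) ≈ (-0.0039, 0.5194)

-0.0039, 0.5194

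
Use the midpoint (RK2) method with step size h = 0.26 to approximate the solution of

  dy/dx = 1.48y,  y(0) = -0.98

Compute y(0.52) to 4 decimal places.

Midpoint: k1 = f(x_n, y_n); k2 = f(x_n + h/2, y_n + (h/2)·k1); y_{n+1} = y_n + h·k2.
x=0.000000, y=-0.980000:
  k1 = f(0.000000, -0.980000) = -1.450400
  k2 = f(0.130000, -1.168552) = -1.729457
  y ← -0.980000 + 0.26·(-1.729457) = -1.429659
x=0.260000, y=-1.429659:
  k1 = f(0.260000, -1.429659) = -2.115895
  k2 = f(0.390000, -1.704725) = -2.522993
  y ← -1.429659 + 0.26·(-2.522993) = -2.085637
y(0.52) ≈ -2.0856

-2.0856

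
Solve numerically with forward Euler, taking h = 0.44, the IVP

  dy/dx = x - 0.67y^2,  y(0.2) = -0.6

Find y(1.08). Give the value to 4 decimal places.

-0.4492

Euler: y_{n+1} = y_n + h·f(x_n, y_n).
x=0.200000, y=-0.600000: f=-0.041200 → y ← -0.600000 + 0.44·(-0.041200) = -0.618128
x=0.640000, y=-0.618128: f=0.384005 → y ← -0.618128 + 0.44·0.384005 = -0.449166
y(1.08) ≈ -0.4492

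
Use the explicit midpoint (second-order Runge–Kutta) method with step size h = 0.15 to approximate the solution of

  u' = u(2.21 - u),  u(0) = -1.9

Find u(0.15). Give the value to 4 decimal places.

Midpoint: k1 = f(t_n, u_n); k2 = f(t_n + h/2, u_n + (h/2)·k1); u_{n+1} = u_n + h·k2.
t=0.000000, u=-1.900000:
  k1 = f(0.000000, -1.900000) = -7.809000
  k2 = f(0.075000, -2.485675) = -11.671922
  u ← -1.900000 + 0.15·(-11.671922) = -3.650788
u(0.15) ≈ -3.6508

-3.6508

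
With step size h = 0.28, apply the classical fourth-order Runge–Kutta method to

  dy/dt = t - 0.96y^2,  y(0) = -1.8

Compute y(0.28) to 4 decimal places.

-3.4033

RK4: k1 = f(t_n, y_n); k2 = f(t_n + h/2, y_n + (h/2)·k1); k3 = f(t_n + h/2, y_n + (h/2)·k2); k4 = f(t_n + h, y_n + h·k3); y_{n+1} = y_n + (h/6)·(k1 + 2k2 + 2k3 + k4).
t=0.000000, y=-1.800000:
  k1 = f(0.000000, -1.800000) = -3.110400
  k2 = f(0.140000, -2.235456) = -4.657373
  k3 = f(0.140000, -2.452032) = -5.631964
  k4 = f(0.280000, -3.376950) = -10.667638
  y ← -1.800000 + (0.28/6)·(k1 + 2k2 + 2k3 + k4) = -3.403313
y(0.28) ≈ -3.4033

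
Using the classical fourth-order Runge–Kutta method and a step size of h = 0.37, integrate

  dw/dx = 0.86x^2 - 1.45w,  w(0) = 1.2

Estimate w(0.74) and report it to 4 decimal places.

RK4: k1 = f(x_n, w_n); k2 = f(x_n + h/2, w_n + (h/2)·k1); k3 = f(x_n + h/2, w_n + (h/2)·k2); k4 = f(x_n + h, w_n + h·k3); w_{n+1} = w_n + (h/6)·(k1 + 2k2 + 2k3 + k4).
x=0.000000, w=1.200000:
  k1 = f(0.000000, 1.200000) = -1.740000
  k2 = f(0.185000, 0.878100) = -1.243811
  k3 = f(0.185000, 0.969895) = -1.376914
  k4 = f(0.370000, 0.690542) = -0.883552
  w ← 1.200000 + (0.37/6)·(k1 + 2k2 + 2k3 + k4) = 0.714991
x=0.370000, w=0.714991:
  k1 = f(0.370000, 0.714991) = -0.919004
  k2 = f(0.555000, 0.544976) = -0.525313
  k3 = f(0.555000, 0.617809) = -0.630921
  k4 = f(0.740000, 0.481551) = -0.227313
  w ← 0.714991 + (0.37/6)·(k1 + 2k2 + 2k3 + k4) = 0.501700
w(0.74) ≈ 0.5017

0.5017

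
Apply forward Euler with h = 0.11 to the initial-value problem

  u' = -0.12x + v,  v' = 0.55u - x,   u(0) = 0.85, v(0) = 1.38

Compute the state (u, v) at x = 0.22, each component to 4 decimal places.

1.1578, 1.4799

Euler on (u,v): u_{n+1} = u_n + h·u', v_{n+1} = v_n + h·v'.
0.000000: (0.850000, 1.380000); f=(1.380000, 0.467500) → (1.001800, 1.431425)
0.110000: (1.001800, 1.431425); f=(1.418225, 0.440990) → (1.157805, 1.479934)
(u(0.22), v(0.22)) ≈ (1.1578, 1.4799)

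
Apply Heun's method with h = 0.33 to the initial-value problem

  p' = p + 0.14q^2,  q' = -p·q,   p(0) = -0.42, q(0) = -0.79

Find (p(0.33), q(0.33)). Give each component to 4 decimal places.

-0.5436, -0.9234

Heun on (p,q): k1 = f(s_n, state_n); k2 = f(s_n + h, state_n + h·k1); state_{n+1} = state_n + (h/2)·(k1 + k2).
0.000000: (-0.420000, -0.790000)
  k1 = (-0.332626, -0.331800)
  predictor → (-0.529767, -0.899494)
  k2 = (-0.416494, -0.476522)
  → (-0.543605, -0.923373)
(p(0.33), q(0.33)) ≈ (-0.5436, -0.9234)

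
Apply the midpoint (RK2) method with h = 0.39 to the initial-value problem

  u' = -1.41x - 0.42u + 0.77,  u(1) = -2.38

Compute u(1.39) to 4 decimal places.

-2.3585

Midpoint: k1 = f(x_n, u_n); k2 = f(x_n + h/2, u_n + (h/2)·k1); u_{n+1} = u_n + h·k2.
x=1.000000, u=-2.380000:
  k1 = f(1.000000, -2.380000) = 0.359600
  k2 = f(1.195000, -2.309878) = 0.055199
  u ← -2.380000 + 0.39·0.055199 = -2.358472
u(1.39) ≈ -2.3585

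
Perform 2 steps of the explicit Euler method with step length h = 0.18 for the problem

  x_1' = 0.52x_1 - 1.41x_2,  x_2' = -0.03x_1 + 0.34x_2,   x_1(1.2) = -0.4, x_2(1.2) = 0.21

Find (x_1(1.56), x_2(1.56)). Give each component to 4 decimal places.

Euler on (x_1,x_2): x_1_{n+1} = x_1_n + h·x_1', x_2_{n+1} = x_2_n + h·x_2'.
1.200000: (-0.400000, 0.210000); f=(-0.504100, 0.083400) → (-0.490738, 0.225012)
1.380000: (-0.490738, 0.225012); f=(-0.572451, 0.091226) → (-0.593779, 0.241433)
(x_1(1.56), x_2(1.56)) ≈ (-0.5938, 0.2414)

-0.5938, 0.2414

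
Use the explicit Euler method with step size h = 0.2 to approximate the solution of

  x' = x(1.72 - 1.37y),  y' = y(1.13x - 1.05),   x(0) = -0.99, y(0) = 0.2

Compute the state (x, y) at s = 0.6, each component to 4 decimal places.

-2.2261, 0.0234

Euler on (x,y): x_{n+1} = x_n + h·x', y_{n+1} = y_n + h·y'.
0.000000: (-0.990000, 0.200000); f=(-1.431540, -0.433740) → (-1.276308, 0.113252)
0.200000: (-1.276308, 0.113252); f=(-1.997224, -0.282250) → (-1.675753, 0.056802)
0.400000: (-1.675753, 0.056802); f=(-2.751890, -0.167203) → (-2.226131, 0.023362)
(x(0.6), y(0.6)) ≈ (-2.2261, 0.0234)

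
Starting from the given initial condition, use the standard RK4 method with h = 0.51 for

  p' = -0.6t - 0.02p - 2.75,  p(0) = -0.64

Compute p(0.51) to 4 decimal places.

RK4: k1 = f(t_n, p_n); k2 = f(t_n + h/2, p_n + (h/2)·k1); k3 = f(t_n + h/2, p_n + (h/2)·k2); k4 = f(t_n + h, p_n + h·k3); p_{n+1} = p_n + (h/6)·(k1 + 2k2 + 2k3 + k4).
t=0.000000, p=-0.640000:
  k1 = f(0.000000, -0.640000) = -2.737200
  k2 = f(0.255000, -1.337986) = -2.876240
  k3 = f(0.255000, -1.373441) = -2.875531
  k4 = f(0.510000, -2.106521) = -3.013870
  p ← -0.640000 + (0.51/6)·(k1 + 2k2 + 2k3 + k4) = -2.106642
p(0.51) ≈ -2.1066

-2.1066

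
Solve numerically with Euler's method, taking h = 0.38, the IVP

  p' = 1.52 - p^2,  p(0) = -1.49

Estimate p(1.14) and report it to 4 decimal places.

Euler: p_{n+1} = p_n + h·f(t_n, p_n).
t=0.000000, p=-1.490000: f=-0.700100 → p ← -1.490000 + 0.38·(-0.700100) = -1.756038
t=0.380000, p=-1.756038: f=-1.563669 → p ← -1.756038 + 0.38·(-1.563669) = -2.350232
t=0.760000, p=-2.350232: f=-4.003592 → p ← -2.350232 + 0.38·(-4.003592) = -3.871597
p(1.14) ≈ -3.8716

-3.8716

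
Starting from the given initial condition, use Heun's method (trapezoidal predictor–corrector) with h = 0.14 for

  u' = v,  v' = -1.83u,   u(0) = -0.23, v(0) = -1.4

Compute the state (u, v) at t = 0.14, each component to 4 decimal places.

Heun on (u,v): k1 = f(t_n, state_n); k2 = f(t_n + h, state_n + h·k1); state_{n+1} = state_n + (h/2)·(k1 + k2).
0.000000: (-0.230000, -1.400000)
  k1 = (-1.400000, 0.420900)
  predictor → (-0.426000, -1.341074)
  k2 = (-1.341074, 0.779580)
  → (-0.421875, -1.315966)
(u(0.14), v(0.14)) ≈ (-0.4219, -1.3160)

-0.4219, -1.3160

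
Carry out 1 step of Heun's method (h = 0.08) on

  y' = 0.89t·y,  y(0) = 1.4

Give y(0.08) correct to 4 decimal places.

Heun: k1 = f(t_n, y_n); k2 = f(t_n + h, y_n + h·k1); y_{n+1} = y_n + (h/2)·(k1 + k2).
t=0.000000, y=1.400000:
  k1 = f(0.000000, 1.400000) = 0.000000
  k2 = f(0.080000, 1.400000) = 0.099680
  y ← 1.400000 + (0.08/2)·(0.000000 + 0.099680) = 1.403987
y(0.08) ≈ 1.4040

1.4040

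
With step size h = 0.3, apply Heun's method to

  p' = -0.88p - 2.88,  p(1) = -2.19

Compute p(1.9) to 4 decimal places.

Heun: k1 = f(t_n, p_n); k2 = f(t_n + h, p_n + h·k1); p_{n+1} = p_n + (h/2)·(k1 + k2).
t=1.000000, p=-2.190000:
  k1 = f(1.000000, -2.190000) = -0.952800
  k2 = f(1.300000, -2.475840) = -0.701261
  p ← -2.190000 + (0.3/2)·(-0.952800 + (-0.701261)) = -2.438109
t=1.300000, p=-2.438109:
  k1 = f(1.300000, -2.438109) = -0.734464
  k2 = f(1.600000, -2.658448) = -0.540565
  p ← -2.438109 + (0.3/2)·(-0.734464 + (-0.540565)) = -2.629364
t=1.600000, p=-2.629364:
  k1 = f(1.600000, -2.629364) = -0.566160
  k2 = f(1.900000, -2.799212) = -0.416694
  p ← -2.629364 + (0.3/2)·(-0.566160 + (-0.416694)) = -2.776792
p(1.9) ≈ -2.7768

-2.7768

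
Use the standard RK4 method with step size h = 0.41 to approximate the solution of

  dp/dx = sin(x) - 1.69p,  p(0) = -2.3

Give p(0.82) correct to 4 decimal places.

RK4: k1 = f(x_n, p_n); k2 = f(x_n + h/2, p_n + (h/2)·k1); k3 = f(x_n + h/2, p_n + (h/2)·k2); k4 = f(x_n + h, p_n + h·k3); p_{n+1} = p_n + (h/6)·(k1 + 2k2 + 2k3 + k4).
x=0.000000, p=-2.300000:
  k1 = f(0.000000, -2.300000) = 3.887000
  k2 = f(0.205000, -1.503165) = 2.743916
  k3 = f(0.205000, -1.737497) = 3.139937
  k4 = f(0.410000, -1.012626) = 2.109947
  p ← -2.300000 + (0.41/6)·(k1 + 2k2 + 2k3 + k4) = -1.086082
x=0.410000, p=-1.086082:
  k1 = f(0.410000, -1.086082) = 2.234088
  k2 = f(0.615000, -0.628094) = 1.638437
  k3 = f(0.615000, -0.750202) = 1.844800
  k4 = f(0.820000, -0.329714) = 1.288362
  p ← -1.086082 + (0.41/6)·(k1 + 2k2 + 2k3 + k4) = -0.369339
p(0.82) ≈ -0.3693

-0.3693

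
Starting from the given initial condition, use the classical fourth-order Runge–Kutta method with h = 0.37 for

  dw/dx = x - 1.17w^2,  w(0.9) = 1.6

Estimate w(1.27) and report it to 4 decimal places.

RK4: k1 = f(x_n, w_n); k2 = f(x_n + h/2, w_n + (h/2)·k1); k3 = f(x_n + h/2, w_n + (h/2)·k2); k4 = f(x_n + h, w_n + h·k3); w_{n+1} = w_n + (h/6)·(k1 + 2k2 + 2k3 + k4).
x=0.900000, w=1.600000:
  k1 = f(0.900000, 1.600000) = -2.095200
  k2 = f(1.085000, 1.212388) = -0.634765
  k3 = f(1.085000, 1.482568) = -1.486671
  k4 = f(1.270000, 1.049932) = -0.019757
  w ← 1.600000 + (0.37/6)·(k1 + 2k2 + 2k3 + k4) = 1.207934
w(1.27) ≈ 1.2079

1.2079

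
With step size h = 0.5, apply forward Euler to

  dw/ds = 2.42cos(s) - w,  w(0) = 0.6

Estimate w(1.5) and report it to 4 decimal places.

Euler: w_{n+1} = w_n + h·f(s_n, w_n).
s=0.000000, w=0.600000: f=1.820000 → w ← 0.600000 + 0.5·1.820000 = 1.510000
s=0.500000, w=1.510000: f=0.613750 → w ← 1.510000 + 0.5·0.613750 = 1.816875
s=1.000000, w=1.816875: f=-0.509343 → w ← 1.816875 + 0.5·(-0.509343) = 1.562203
w(1.5) ≈ 1.5622

1.5622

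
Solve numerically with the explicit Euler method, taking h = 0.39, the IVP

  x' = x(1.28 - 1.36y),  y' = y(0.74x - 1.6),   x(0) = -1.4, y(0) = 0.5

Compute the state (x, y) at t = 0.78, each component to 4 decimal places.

-2.6029, 0.0017

Euler on (x,y): x_{n+1} = x_n + h·x', y_{n+1} = y_n + h·y'.
0.000000: (-1.400000, 0.500000); f=(-0.840000, -1.318000) → (-1.727600, -0.014020)
0.390000: (-1.727600, -0.014020); f=(-2.244268, 0.040356) → (-2.602865, 0.001719)
(x(0.78), y(0.78)) ≈ (-2.6029, 0.0017)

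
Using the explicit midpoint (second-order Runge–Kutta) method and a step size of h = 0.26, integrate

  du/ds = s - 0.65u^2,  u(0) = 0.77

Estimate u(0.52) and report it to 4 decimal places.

0.7332

Midpoint: k1 = f(s_n, u_n); k2 = f(s_n + h/2, u_n + (h/2)·k1); u_{n+1} = u_n + h·k2.
s=0.000000, u=0.770000:
  k1 = f(0.000000, 0.770000) = -0.385385
  k2 = f(0.130000, 0.719900) = -0.206866
  u ← 0.770000 + 0.26·(-0.206866) = 0.716215
s=0.260000, u=0.716215:
  k1 = f(0.260000, 0.716215) = -0.073426
  k2 = f(0.390000, 0.706669) = 0.065402
  u ← 0.716215 + 0.26·0.065402 = 0.733219
u(0.52) ≈ 0.7332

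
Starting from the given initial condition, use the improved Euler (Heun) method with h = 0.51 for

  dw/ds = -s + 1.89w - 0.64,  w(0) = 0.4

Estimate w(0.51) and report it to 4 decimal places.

Heun: k1 = f(s_n, w_n); k2 = f(s_n + h, w_n + h·k1); w_{n+1} = w_n + (h/2)·(k1 + k2).
s=0.000000, w=0.400000:
  k1 = f(0.000000, 0.400000) = 0.116000
  k2 = f(0.510000, 0.459160) = -0.282188
  w ← 0.400000 + (0.51/2)·(0.116000 + (-0.282188)) = 0.357622
w(0.51) ≈ 0.3576

0.3576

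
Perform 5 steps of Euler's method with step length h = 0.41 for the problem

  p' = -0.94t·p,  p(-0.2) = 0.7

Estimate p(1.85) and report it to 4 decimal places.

Euler: p_{n+1} = p_n + h·f(t_n, p_n).
t=-0.200000, p=0.700000: f=0.131600 → p ← 0.700000 + 0.41·0.131600 = 0.753956
t=0.210000, p=0.753956: f=-0.148831 → p ← 0.753956 + 0.41·(-0.148831) = 0.692935
t=0.620000, p=0.692935: f=-0.403843 → p ← 0.692935 + 0.41·(-0.403843) = 0.527360
t=1.030000, p=0.527360: f=-0.510590 → p ← 0.527360 + 0.41·(-0.510590) = 0.318018
t=1.440000, p=0.318018: f=-0.430469 → p ← 0.318018 + 0.41·(-0.430469) = 0.141526
p(1.85) ≈ 0.1415

0.1415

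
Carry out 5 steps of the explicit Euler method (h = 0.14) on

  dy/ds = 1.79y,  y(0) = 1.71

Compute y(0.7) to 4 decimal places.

Euler: y_{n+1} = y_n + h·f(s_n, y_n).
s=0.000000, y=1.710000: f=3.060900 → y ← 1.710000 + 0.14·3.060900 = 2.138526
s=0.140000, y=2.138526: f=3.827962 → y ← 2.138526 + 0.14·3.827962 = 2.674441
s=0.280000, y=2.674441: f=4.787249 → y ← 2.674441 + 0.14·4.787249 = 3.344655
s=0.420000, y=3.344655: f=5.986933 → y ← 3.344655 + 0.14·5.986933 = 4.182826
s=0.560000, y=4.182826: f=7.487259 → y ← 4.182826 + 0.14·7.487259 = 5.231042
y(0.7) ≈ 5.2310

5.2310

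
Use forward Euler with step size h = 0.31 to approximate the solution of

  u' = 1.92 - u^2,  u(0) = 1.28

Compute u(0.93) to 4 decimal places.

Euler: u_{n+1} = u_n + h·f(t_n, u_n).
t=0.000000, u=1.280000: f=0.281600 → u ← 1.280000 + 0.31·0.281600 = 1.367296
t=0.310000, u=1.367296: f=0.050502 → u ← 1.367296 + 0.31·0.050502 = 1.382952
t=0.620000, u=1.382952: f=0.007445 → u ← 1.382952 + 0.31·0.007445 = 1.385259
u(0.93) ≈ 1.3853

1.3853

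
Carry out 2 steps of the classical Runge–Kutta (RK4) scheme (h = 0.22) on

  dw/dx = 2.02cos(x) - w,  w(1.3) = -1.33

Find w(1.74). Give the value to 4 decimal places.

RK4: k1 = f(x_n, w_n); k2 = f(x_n + h/2, w_n + (h/2)·k1); k3 = f(x_n + h/2, w_n + (h/2)·k2); k4 = f(x_n + h, w_n + h·k3); w_{n+1} = w_n + (h/6)·(k1 + 2k2 + 2k3 + k4).
x=1.300000, w=-1.330000:
  k1 = f(1.300000, -1.330000) = 1.870348
  k2 = f(1.410000, -1.124262) = 1.447672
  k3 = f(1.410000, -1.170756) = 1.494167
  k4 = f(1.520000, -1.001283) = 1.103848
  w ← -1.330000 + (0.22/6)·(k1 + 2k2 + 2k3 + k4) = -1.005211
x=1.520000, w=-1.005211:
  k1 = f(1.520000, -1.005211) = 1.107776
  k2 = f(1.630000, -0.883356) = 0.763834
  k3 = f(1.630000, -0.921190) = 0.801668
  k4 = f(1.740000, -0.828844) = 0.488682
  w ← -1.005211 + (0.22/6)·(k1 + 2k2 + 2k3 + k4) = -0.831871
w(1.74) ≈ -0.8319

-0.8319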